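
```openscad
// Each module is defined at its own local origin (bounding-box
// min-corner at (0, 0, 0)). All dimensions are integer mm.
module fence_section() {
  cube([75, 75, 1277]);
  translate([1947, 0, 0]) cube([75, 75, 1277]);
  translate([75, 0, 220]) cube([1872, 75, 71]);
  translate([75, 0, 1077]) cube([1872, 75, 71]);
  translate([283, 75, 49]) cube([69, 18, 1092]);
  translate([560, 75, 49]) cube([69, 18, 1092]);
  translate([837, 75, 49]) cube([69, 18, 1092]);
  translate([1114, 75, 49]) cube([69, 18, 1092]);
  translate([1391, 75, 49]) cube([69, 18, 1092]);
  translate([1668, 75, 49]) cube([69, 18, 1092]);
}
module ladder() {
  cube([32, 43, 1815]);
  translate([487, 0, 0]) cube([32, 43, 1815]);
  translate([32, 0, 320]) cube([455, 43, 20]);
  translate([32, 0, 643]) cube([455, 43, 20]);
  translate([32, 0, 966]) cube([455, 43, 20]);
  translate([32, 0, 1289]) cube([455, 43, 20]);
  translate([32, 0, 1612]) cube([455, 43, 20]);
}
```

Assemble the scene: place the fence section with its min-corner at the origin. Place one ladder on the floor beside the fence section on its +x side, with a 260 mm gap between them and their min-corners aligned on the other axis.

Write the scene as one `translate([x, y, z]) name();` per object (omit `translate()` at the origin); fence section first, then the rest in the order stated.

fence_section();
translate([2282, 0, 0]) ladder();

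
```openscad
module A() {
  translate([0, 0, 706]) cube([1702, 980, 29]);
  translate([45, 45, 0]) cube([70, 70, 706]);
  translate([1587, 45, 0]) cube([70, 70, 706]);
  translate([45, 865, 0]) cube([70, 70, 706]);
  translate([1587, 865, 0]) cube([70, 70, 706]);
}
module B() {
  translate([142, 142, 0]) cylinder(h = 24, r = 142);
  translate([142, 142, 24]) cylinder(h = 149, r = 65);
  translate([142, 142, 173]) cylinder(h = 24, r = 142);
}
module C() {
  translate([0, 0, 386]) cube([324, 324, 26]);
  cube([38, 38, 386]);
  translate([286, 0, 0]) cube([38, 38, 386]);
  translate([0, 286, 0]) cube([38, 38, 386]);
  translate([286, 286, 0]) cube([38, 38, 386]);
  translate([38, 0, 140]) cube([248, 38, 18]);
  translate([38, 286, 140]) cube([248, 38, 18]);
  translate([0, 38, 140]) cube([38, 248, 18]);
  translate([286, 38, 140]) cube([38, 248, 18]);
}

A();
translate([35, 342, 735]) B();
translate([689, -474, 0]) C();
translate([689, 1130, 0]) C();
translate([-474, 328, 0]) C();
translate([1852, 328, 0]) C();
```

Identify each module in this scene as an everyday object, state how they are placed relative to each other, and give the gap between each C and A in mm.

A is a table. B is a spool. C is a stool. The spool is on top of the table. Four stools sit around the table at the −y, +y, −x, +x sides. The gap between each stool and the table is 150 mm.

Each stool's nearest face is 150 mm from the table's bounding box.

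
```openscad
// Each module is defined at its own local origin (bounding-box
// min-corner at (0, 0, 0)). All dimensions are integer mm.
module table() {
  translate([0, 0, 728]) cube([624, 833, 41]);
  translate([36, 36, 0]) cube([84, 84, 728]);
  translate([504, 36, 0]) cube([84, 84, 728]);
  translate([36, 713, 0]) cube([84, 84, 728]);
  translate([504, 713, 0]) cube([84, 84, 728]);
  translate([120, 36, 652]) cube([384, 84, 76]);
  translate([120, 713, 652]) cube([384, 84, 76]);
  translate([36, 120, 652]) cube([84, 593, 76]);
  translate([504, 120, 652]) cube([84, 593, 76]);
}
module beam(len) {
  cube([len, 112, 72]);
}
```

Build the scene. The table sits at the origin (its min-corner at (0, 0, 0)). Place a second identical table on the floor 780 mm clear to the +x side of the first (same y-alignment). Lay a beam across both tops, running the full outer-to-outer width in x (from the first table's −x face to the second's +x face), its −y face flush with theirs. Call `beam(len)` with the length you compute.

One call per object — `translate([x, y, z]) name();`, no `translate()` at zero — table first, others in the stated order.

table();
translate([1404, 0, 0]) table();
translate([0, 0, 769]) beam(2028);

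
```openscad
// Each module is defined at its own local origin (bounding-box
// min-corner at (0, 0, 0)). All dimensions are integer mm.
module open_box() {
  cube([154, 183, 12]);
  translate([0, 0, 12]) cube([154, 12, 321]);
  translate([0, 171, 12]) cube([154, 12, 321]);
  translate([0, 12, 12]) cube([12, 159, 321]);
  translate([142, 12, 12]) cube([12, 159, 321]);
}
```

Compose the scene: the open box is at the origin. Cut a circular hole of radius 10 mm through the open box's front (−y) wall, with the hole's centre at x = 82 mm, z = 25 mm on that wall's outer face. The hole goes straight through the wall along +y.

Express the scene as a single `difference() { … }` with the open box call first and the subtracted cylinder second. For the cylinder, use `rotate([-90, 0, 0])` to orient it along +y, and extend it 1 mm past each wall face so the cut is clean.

difference() {
  open_box();
  translate([82, -1, 25]) rotate([-90, 0, 0]) cylinder(h = 14, r = 10);
}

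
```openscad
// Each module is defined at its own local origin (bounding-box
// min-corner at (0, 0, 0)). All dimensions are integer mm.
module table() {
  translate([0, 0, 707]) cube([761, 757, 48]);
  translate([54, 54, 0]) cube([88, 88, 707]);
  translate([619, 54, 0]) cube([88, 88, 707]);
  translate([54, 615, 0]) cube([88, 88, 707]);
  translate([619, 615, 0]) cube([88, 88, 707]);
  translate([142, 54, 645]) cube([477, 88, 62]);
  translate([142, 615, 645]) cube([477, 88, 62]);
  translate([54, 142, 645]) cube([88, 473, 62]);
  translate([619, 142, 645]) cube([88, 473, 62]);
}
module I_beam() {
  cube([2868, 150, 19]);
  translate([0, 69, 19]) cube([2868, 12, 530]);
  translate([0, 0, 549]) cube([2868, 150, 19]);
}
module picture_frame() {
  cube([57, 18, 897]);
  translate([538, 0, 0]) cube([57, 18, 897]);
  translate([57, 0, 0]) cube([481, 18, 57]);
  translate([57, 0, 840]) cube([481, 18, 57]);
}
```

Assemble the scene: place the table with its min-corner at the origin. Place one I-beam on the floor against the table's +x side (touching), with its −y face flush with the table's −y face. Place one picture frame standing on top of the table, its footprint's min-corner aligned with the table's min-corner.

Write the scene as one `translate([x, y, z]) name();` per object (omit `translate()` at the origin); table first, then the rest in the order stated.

table();
translate([761, 0, 0]) I_beam();
translate([0, 0, 755]) picture_frame();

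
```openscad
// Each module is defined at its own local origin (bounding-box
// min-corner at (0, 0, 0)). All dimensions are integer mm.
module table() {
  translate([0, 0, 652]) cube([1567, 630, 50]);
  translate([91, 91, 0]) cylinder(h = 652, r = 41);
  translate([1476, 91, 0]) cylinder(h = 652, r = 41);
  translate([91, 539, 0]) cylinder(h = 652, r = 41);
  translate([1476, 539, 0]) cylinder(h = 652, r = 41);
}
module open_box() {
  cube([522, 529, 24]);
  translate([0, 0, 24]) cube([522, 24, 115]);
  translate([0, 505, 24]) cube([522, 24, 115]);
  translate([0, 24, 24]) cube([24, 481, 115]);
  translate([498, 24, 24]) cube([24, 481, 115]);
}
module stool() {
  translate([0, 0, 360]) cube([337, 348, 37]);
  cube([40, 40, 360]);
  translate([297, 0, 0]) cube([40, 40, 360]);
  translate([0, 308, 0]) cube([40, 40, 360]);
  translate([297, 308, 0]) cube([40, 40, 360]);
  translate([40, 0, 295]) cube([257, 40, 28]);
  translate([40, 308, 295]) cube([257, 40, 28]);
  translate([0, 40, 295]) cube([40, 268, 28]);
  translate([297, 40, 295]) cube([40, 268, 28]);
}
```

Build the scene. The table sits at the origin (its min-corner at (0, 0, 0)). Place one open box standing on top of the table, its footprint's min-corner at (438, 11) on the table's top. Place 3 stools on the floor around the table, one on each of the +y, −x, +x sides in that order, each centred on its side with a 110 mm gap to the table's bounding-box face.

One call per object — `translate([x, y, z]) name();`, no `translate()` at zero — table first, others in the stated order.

table();
translate([438, 11, 702]) open_box();
translate([615, 740, 0]) stool();
translate([-447, 141, 0]) stool();
translate([1677, 141, 0]) stool();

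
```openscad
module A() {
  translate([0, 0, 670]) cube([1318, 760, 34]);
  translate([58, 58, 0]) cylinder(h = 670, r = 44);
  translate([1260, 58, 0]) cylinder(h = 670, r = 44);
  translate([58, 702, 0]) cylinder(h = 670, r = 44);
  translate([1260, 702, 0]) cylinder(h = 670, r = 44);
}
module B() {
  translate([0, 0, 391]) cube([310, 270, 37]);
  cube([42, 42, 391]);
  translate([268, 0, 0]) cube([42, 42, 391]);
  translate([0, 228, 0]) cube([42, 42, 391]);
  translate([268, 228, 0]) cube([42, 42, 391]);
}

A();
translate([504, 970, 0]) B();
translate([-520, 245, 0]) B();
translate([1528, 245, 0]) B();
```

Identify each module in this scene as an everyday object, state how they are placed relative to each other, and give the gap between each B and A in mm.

A is a table. B is a stool. Three stools sit around the table at the +y, −x, +x sides. The gap between each stool and the table is 210 mm.

Each stool's nearest face is 210 mm from the table's bounding box.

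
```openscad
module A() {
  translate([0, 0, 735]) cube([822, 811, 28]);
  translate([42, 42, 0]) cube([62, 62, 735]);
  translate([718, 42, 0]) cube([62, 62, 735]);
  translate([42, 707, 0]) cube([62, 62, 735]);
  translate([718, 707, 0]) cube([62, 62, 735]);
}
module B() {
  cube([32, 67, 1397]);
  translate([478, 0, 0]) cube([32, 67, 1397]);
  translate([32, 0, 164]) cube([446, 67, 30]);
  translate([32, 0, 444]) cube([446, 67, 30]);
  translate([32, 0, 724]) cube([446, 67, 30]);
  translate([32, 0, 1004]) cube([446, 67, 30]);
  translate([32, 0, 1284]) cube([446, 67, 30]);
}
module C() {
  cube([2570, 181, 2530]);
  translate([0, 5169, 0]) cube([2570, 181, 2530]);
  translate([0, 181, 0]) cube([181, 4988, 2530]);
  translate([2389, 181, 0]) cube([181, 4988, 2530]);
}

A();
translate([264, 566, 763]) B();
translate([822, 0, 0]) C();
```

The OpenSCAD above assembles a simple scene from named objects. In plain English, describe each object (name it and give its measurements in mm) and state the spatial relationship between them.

A is a rectangular dining table. The top is 822×811×28 mm with its upper surface at z = 763 mm. It stands on four 62×62 mm square legs, each inset 42 mm from the nearest pair of top edges, running from the floor to the underside of the top.

B is a wooden ladder with two side rails of 32×67 mm section and 1397 mm height, set 510 mm apart overall. Between them run 5 rectangular rungs (67 mm deep, 30 mm thick), front faces flush with the rails' −y face. The bottom of the first rung is 164 mm above the floor and each subsequent rung is 280 mm higher than the one below.

C is a box-shaped house frame (walls only): outside footprint 2570×5350 mm, wall height 2530 mm, wall thickness 181 mm. The two y-facing walls run the full x-width; the two x-facing walls fit between the inner faces of the y-facing walls.

The ladder is on top of the table. The house frame is against the table's +x side, with their −y faces flush.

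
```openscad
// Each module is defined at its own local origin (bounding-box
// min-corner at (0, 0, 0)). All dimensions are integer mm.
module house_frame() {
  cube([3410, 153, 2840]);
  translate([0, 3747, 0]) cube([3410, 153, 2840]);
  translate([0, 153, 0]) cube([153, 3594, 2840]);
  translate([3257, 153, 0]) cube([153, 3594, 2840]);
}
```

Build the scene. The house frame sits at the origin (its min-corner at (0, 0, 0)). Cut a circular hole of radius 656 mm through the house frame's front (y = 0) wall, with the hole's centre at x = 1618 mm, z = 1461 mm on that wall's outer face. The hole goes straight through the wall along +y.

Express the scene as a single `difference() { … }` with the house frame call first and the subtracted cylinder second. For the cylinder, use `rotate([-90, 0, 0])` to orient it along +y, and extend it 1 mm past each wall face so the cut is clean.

difference() {
  house_frame();
  translate([1618, -1, 1461]) rotate([-90, 0, 0]) cylinder(h = 155, r = 656);
}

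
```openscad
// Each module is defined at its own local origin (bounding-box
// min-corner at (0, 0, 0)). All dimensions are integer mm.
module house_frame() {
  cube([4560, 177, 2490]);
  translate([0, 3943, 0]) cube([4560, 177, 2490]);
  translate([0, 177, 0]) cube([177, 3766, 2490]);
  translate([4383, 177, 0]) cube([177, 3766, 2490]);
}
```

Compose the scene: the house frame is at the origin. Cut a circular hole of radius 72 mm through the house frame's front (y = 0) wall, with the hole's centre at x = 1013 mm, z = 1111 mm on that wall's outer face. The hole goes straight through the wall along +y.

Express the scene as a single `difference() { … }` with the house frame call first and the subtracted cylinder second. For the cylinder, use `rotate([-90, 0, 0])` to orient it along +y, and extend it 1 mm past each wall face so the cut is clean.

difference() {
  house_frame();
  translate([1013, -1, 1111]) rotate([-90, 0, 0]) cylinder(h = 179, r = 72);
}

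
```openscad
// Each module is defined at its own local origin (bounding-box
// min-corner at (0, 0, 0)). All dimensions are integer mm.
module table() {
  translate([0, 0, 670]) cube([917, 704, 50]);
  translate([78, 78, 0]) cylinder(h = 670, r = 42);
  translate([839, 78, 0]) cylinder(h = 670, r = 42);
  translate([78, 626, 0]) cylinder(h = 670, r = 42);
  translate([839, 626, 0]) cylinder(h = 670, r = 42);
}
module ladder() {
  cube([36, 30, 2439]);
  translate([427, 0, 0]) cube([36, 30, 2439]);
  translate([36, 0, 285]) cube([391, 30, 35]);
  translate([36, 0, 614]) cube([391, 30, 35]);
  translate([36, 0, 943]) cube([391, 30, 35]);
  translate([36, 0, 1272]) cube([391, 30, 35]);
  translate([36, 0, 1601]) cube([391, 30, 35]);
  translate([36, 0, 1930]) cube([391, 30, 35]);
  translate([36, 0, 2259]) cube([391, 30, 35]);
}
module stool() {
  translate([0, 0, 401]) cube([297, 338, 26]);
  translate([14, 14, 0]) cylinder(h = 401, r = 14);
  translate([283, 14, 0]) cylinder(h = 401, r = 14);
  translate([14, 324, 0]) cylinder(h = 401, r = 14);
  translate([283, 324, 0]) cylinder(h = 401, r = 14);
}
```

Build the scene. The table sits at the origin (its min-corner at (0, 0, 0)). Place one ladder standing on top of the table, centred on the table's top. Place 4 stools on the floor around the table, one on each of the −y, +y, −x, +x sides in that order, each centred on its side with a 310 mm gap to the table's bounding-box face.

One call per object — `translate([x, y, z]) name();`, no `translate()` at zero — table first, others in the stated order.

table();
translate([227, 337, 720]) ladder();
translate([310, -648, 0]) stool();
translate([310, 1014, 0]) stool();
translate([-607, 183, 0]) stool();
translate([1227, 183, 0]) stool();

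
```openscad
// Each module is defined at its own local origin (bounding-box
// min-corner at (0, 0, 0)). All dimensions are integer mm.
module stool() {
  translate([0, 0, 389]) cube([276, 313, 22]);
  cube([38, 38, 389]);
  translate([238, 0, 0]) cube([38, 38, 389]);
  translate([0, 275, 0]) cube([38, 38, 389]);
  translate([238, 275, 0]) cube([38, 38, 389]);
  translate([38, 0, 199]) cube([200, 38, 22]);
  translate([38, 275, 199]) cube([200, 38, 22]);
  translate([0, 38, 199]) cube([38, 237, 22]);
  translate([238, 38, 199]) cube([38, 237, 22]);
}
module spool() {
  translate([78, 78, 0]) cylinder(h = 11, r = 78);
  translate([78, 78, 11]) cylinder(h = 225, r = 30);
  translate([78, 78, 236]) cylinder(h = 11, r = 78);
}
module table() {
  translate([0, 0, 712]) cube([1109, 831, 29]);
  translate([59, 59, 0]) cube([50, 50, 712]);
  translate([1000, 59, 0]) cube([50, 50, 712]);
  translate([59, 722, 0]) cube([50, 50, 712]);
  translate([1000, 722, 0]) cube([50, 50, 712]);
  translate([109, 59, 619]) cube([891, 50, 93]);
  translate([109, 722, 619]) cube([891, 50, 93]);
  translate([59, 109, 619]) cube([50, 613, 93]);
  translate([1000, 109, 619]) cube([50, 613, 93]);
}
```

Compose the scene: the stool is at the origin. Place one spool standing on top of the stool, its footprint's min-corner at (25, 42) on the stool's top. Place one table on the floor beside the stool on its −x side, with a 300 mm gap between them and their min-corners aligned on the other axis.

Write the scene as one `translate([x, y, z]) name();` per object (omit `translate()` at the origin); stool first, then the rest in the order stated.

stool();
translate([25, 42, 411]) spool();
translate([-1409, 0, 0]) table();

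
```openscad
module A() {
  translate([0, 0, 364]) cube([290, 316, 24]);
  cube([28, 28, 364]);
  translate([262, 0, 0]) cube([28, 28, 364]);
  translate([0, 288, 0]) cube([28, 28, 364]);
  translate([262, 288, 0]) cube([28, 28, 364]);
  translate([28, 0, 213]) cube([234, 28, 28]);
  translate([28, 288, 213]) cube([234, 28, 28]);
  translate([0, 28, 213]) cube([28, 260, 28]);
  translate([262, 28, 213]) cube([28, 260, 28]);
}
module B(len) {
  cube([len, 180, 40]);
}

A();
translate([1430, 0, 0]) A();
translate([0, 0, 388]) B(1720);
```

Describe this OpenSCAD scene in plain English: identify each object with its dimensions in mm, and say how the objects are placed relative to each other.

A is a simple wooden stool: a rectangular seat 290 mm (x) by 316 mm (y), 24 mm thick, top face at z = 388 mm, on four square legs, each 28×28 mm in cross-section. The legs rest on z = 0, each flush with a corner of the seat. Four stretchers, 28 mm wide and 28 mm tall, connect adjacent legs with their undersides at z = 213 mm, each running between the inner faces of the legs it joins and aligned with the legs' outer faces on the other axis.

B is a rectangular beam 1720 mm long (x), 180 mm deep (y), 40 mm thick (z).

The beam spans the tops of two stools placed 1140 mm apart, resting at z = 388 mm.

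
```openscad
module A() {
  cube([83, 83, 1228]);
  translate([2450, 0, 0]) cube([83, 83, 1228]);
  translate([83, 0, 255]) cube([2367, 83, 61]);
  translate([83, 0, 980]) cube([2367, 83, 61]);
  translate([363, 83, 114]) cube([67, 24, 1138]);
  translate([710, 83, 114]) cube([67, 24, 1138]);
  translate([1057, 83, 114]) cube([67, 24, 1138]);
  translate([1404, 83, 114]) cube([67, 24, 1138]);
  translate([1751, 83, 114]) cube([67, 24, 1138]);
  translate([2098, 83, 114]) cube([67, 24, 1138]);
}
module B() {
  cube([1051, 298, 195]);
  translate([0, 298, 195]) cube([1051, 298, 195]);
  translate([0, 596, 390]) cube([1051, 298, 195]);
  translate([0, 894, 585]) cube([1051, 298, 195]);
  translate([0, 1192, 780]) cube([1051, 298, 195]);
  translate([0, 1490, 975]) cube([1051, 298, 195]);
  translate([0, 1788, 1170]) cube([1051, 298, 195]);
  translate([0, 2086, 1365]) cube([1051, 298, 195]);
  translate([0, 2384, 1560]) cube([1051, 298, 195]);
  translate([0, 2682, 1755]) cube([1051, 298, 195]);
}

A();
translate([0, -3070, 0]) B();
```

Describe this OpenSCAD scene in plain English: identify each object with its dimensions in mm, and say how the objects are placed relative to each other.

A is a fence section. Two 83×83 mm posts, 1228 mm tall, stand on the floor with a clear span of 2367 mm between their inner faces. Two horizontal rails of 83×61 mm section span the gap between the posts with their undersides at z = 255 mm and z = 980 mm, flush with the posts' −y face. 6 pickets, each 67 mm wide, 24 mm thick and 1138 mm tall, are fixed to the +y face of the rails with their bottoms at z = 114 mm, evenly spaced across the span with equal gaps (rounded down to the nearest mm) at the −x end and between each pair — any rounding remainder accumulates at the +x end.

B is a straight staircase of 10 solid steps. Each step is 1051 mm wide (x), 298 mm deep (y, the going) and 195 mm tall (the rise). The first step rests on the floor; each subsequent step sits one going further in +y and one rise higher in +z, directly behind and above the previous step with no overlap.

The staircase is on the floor beside the fence section on its −y side.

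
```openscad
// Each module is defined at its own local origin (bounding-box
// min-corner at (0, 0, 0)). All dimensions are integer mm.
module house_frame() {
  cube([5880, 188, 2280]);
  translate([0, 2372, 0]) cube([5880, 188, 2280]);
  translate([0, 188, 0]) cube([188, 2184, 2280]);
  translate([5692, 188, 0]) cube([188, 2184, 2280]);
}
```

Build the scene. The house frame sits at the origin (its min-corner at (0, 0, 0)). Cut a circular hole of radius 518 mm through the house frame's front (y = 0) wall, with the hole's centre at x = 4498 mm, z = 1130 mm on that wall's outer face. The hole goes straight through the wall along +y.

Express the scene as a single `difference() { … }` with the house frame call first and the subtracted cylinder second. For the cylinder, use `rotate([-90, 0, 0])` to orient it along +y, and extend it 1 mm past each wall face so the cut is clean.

difference() {
  house_frame();
  translate([4498, -1, 1130]) rotate([-90, 0, 0]) cylinder(h = 190, r = 518);
}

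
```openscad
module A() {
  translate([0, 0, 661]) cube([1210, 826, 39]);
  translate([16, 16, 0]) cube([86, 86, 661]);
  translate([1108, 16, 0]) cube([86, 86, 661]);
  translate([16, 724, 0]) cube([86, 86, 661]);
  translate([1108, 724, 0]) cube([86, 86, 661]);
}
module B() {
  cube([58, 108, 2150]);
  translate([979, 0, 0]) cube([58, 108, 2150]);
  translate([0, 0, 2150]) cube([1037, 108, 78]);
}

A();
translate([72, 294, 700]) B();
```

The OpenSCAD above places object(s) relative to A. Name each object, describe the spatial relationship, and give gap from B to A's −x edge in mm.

The door frame's min-x is at 72; the table's min-x is 0; gap = 72 mm.

A is a table. B is a door frame. The door frame is on top of the table. The gap from the door frame to the table's −x edge is 72 mm.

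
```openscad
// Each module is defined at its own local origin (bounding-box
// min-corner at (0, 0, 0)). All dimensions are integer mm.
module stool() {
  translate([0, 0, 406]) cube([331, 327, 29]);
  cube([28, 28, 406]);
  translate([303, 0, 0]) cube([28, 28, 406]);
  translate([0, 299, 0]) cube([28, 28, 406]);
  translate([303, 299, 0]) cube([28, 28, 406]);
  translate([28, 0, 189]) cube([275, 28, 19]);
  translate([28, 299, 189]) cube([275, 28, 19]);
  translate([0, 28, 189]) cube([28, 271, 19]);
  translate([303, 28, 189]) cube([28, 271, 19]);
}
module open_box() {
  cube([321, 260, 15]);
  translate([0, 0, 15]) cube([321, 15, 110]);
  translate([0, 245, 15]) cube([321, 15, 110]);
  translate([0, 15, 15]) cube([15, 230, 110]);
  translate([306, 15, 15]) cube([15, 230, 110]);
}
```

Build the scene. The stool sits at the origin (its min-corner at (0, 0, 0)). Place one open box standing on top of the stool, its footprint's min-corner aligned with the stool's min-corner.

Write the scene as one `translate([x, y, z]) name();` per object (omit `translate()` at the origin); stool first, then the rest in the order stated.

stool();
translate([0, 0, 435]) open_box();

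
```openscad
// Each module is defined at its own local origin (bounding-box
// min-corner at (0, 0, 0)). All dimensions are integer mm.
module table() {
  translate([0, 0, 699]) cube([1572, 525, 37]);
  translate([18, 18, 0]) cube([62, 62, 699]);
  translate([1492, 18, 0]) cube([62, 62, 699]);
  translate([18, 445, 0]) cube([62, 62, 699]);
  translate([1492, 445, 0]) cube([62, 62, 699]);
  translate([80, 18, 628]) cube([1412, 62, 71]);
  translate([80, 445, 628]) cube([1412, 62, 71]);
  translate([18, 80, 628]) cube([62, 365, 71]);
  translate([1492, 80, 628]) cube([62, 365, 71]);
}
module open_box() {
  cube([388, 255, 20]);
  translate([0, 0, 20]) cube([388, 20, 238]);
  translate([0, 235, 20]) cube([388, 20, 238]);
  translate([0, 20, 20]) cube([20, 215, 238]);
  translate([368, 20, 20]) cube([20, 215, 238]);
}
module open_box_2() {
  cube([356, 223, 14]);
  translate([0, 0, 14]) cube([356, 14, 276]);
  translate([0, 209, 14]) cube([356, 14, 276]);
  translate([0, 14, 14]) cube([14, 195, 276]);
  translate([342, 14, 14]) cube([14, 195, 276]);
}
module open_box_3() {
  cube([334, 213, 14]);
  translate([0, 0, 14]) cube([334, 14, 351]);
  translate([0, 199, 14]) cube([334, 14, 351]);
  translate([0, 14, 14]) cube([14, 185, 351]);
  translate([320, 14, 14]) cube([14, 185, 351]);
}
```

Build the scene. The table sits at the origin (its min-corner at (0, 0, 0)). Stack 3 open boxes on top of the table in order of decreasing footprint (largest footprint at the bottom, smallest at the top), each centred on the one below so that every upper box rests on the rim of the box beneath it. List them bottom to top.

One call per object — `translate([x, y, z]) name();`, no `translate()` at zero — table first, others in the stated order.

table();
translate([592, 135, 736]) open_box();
translate([608, 151, 994]) open_box_2();
translate([619, 156, 1284]) open_box_3();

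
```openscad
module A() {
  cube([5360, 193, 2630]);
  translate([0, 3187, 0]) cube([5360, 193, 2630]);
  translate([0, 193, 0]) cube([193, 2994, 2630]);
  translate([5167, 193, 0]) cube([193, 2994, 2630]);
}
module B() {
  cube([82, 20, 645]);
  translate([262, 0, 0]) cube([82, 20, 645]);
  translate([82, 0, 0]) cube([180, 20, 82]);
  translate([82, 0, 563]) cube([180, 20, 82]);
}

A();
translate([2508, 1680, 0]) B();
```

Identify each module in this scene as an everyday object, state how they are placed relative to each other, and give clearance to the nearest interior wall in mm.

A is a house frame. B is a picture frame. The picture frame sits inside the house frame, centred. The clearance to the nearest interior wall is 1487 mm.

Clearances: x = 2315, y = 1487; minimum 1487 mm.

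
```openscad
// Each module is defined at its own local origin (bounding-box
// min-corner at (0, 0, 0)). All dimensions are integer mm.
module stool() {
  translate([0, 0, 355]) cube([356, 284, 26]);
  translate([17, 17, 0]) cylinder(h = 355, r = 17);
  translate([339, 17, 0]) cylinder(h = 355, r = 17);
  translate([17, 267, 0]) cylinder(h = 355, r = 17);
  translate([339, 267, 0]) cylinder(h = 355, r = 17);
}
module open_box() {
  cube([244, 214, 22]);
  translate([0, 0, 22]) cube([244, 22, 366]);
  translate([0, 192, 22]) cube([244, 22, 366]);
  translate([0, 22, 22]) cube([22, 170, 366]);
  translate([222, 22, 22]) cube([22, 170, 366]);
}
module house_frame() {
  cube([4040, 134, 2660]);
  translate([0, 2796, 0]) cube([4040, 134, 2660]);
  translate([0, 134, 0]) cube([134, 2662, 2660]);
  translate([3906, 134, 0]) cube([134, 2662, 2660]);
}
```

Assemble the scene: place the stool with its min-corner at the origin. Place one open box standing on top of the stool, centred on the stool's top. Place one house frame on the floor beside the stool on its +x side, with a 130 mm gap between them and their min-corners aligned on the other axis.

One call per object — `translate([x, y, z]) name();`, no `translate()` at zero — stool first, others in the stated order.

stool();
translate([56, 35, 381]) open_box();
translate([486, 0, 0]) house_frame();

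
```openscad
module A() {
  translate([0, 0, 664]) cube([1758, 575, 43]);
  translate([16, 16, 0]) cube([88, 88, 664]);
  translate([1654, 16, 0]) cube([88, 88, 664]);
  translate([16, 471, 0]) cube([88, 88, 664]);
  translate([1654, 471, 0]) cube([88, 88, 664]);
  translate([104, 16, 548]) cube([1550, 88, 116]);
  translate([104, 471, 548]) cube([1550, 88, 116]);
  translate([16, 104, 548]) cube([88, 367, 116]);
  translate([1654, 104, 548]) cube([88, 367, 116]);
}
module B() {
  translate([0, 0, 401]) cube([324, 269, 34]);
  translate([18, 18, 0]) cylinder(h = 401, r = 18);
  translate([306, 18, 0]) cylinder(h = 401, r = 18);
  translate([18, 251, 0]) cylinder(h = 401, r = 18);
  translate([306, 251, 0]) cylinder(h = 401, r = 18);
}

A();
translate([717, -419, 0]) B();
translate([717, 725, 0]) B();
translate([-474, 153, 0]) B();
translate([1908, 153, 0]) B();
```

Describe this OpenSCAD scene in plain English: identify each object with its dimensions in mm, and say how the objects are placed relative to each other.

A is a table: top 1758 mm (x) × 575 mm (y), 43 mm thick, upper face at z = 707 mm, on four 88×88 mm square legs, each inset 16 mm from the nearest pair of top edges, running from z = 0 to the bottom of the top. Four apron rails, 88 mm thick and 116 mm tall, run between adjacent legs with their top edges flush with the underside of the top and their outer faces flush with the legs' outer faces.

B is a four-legged stool. The seat is 324×269 mm, 34 mm thick, top at z = 435 mm. It stands on four round legs, each 36 mm in diameter, from z = 0 to the seat underside, each leg's axis is inset half a diameter from the nearest pair of seat edges (so the leg's bounding box is flush with the corner).

Four stools sit around the table at the −y, +y, −x, +x sides.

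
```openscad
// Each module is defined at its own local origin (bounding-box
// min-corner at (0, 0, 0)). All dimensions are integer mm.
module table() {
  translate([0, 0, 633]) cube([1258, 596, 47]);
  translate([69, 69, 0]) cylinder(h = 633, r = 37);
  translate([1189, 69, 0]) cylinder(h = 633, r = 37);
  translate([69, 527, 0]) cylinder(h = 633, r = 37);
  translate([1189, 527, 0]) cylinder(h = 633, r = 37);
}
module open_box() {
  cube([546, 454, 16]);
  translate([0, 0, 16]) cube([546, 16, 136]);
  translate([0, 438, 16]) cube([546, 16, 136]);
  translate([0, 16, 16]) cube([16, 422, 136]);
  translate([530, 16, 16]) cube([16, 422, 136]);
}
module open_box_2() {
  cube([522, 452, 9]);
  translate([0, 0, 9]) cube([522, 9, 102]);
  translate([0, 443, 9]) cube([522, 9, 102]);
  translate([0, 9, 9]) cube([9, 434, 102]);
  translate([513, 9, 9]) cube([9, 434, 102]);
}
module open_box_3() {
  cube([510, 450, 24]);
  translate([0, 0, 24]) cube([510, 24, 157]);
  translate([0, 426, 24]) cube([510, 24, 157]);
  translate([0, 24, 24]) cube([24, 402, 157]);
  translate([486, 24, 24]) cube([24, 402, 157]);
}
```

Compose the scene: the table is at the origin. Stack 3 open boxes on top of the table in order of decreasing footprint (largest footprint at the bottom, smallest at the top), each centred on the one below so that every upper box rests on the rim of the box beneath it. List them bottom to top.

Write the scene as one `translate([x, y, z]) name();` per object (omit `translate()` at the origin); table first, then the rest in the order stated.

table();
translate([356, 71, 680]) open_box();
translate([368, 72, 832]) open_box_2();
translate([374, 73, 943]) open_box_3();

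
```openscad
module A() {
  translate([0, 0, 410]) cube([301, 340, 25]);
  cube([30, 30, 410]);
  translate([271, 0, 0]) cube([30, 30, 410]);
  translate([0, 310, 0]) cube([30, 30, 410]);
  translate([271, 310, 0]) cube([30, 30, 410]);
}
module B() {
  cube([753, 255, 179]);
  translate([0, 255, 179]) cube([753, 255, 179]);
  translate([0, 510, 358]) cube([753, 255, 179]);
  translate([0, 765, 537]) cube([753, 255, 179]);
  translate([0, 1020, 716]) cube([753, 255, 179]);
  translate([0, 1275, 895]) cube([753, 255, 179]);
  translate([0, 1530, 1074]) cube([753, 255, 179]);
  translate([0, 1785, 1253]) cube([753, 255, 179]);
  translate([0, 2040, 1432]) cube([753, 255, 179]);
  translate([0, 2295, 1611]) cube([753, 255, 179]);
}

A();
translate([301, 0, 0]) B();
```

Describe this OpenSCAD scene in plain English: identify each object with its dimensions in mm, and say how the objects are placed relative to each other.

A is a four-legged stool. The seat is a 301×340×25 mm slab whose top surface is at z = 435 mm; four square legs, each 30×30 mm in cross-section, run from the floor (z = 0) to the underside of the seat, each flush with a corner of the seat.

B is a straight staircase of 10 solid steps. Each step is 753 mm wide (x), 255 mm deep (y, the going) and 179 mm tall (the rise). The first step rests on the floor; each subsequent step sits one going further in +y and one rise higher in +z, directly behind and above the previous step with no overlap.

The staircase is against the stool's +x side, with their −y faces flush.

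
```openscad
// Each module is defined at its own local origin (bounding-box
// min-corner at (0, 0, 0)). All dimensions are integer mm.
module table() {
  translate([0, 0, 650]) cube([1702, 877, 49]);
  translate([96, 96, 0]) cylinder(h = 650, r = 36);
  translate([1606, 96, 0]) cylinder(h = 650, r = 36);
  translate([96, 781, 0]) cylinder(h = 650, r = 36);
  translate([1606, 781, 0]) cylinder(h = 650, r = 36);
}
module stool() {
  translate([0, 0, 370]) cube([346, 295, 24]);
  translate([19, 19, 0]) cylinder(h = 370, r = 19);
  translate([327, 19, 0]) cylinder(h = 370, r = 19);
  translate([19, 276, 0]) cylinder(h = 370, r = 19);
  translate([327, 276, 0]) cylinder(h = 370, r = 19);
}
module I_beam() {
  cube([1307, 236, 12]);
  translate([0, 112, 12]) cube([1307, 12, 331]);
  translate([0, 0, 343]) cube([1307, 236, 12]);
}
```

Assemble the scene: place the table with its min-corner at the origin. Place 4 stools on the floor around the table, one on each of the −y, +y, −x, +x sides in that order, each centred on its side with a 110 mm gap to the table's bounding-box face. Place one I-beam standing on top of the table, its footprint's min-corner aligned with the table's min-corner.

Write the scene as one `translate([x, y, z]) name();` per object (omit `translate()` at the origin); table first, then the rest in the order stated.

table();
translate([678, -405, 0]) stool();
translate([678, 987, 0]) stool();
translate([-456, 291, 0]) stool();
translate([1812, 291, 0]) stool();
translate([0, 0, 699]) I_beam();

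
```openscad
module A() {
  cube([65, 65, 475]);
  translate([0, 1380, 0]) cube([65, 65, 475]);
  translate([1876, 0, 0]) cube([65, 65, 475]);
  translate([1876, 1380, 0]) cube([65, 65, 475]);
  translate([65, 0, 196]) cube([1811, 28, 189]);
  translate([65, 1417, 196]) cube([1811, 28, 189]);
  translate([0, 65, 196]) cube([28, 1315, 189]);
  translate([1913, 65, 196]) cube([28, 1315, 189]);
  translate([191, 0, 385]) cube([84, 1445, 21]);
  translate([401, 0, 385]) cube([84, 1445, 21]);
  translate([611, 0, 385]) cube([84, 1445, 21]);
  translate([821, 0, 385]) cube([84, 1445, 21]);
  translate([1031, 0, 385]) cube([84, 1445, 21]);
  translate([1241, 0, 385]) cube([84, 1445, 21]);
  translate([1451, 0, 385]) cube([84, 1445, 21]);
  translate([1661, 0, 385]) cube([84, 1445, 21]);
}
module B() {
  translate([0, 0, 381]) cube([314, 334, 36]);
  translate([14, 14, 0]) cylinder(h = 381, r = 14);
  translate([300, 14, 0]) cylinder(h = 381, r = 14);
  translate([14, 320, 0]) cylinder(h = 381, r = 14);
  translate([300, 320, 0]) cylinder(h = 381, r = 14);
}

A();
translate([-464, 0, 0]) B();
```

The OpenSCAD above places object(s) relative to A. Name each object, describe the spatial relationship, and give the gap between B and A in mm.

The stool's nearest face is 150 mm from the bed frame's −x face.

A is a bed frame. B is a stool. The stool is on the floor beside the bed frame on its −x side. The gap between the stool and the bed frame is 150 mm.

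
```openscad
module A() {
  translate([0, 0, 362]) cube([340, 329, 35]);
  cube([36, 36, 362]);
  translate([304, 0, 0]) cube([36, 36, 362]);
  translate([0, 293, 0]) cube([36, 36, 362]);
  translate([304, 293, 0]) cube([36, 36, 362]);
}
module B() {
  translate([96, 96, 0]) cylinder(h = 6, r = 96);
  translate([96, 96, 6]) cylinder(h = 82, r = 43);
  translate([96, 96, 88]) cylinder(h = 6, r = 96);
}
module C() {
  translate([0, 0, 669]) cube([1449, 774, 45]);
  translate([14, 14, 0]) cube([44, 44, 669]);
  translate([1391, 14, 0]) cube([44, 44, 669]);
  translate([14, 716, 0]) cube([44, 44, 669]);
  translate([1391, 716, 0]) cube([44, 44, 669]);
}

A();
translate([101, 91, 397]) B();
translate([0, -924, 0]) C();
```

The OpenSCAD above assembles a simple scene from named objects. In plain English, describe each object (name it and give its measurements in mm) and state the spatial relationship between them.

A is a four-legged stool. The seat is a 340×329×35 mm slab whose top surface is at z = 397 mm; four square legs, each 36×36 mm in cross-section, run from the floor (z = 0) to the underside of the seat, each flush with a corner of the seat.

B is a spool: two coaxial disc flanges of radius 96 mm and thickness 6 mm, joined by a core cylinder of radius 43 mm and height 82 mm. The lower flange rests on z = 0 and the three cylinders share a vertical axis.

C is a table: top 1449 mm (x) × 774 mm (y), 45 mm thick, upper face at z = 714 mm, on four 44×44 mm square legs, each inset 14 mm from the nearest pair of top edges, running from z = 0 to the bottom of the top.

The spool is on top of the stool. The table is on the floor beside the stool on its −y side.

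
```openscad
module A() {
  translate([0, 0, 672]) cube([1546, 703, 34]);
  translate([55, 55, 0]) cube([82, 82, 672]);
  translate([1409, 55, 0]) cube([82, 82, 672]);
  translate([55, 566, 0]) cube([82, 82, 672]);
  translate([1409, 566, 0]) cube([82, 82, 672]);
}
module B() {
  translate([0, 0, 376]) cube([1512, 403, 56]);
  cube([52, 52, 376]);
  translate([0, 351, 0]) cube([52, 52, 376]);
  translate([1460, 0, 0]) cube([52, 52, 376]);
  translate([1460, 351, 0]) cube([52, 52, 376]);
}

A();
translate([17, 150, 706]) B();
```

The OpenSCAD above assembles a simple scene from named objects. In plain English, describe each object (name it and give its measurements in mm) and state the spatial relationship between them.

A is a rectangular dining table. The top is 1546×703×34 mm with its upper surface at z = 706 mm. It stands on four 82×82 mm square legs, each inset 55 mm from the nearest pair of top edges, running from the floor to the underside of the top.

B is a long wooden bench with a 1512 mm (x) × 403 mm (y) seat, 56 mm thick, its top surface 432 mm above the floor. Four 52 mm square legs at the seat corners, flush with the edges, run from z = 0 to the seat underside.

The bench is on top of the table, centred.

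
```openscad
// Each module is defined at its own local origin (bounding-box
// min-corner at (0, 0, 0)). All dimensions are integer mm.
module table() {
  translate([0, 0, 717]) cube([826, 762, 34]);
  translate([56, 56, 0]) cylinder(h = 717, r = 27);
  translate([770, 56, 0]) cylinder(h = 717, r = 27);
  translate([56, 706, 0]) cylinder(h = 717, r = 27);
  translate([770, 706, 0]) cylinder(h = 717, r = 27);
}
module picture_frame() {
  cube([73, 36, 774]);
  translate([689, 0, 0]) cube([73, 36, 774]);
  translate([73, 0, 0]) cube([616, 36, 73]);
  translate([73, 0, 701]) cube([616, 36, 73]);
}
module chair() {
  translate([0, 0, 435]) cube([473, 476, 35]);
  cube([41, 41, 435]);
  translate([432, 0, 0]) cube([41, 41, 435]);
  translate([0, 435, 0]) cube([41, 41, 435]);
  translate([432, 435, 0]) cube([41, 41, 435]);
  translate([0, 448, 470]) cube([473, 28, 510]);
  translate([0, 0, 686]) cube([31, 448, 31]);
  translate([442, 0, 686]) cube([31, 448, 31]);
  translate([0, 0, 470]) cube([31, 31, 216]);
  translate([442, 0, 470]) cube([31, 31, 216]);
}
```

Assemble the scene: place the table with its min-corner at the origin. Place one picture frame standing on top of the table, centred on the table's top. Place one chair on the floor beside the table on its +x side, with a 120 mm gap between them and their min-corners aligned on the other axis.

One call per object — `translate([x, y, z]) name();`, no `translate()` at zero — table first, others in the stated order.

table();
translate([32, 363, 751]) picture_frame();
translate([946, 0, 0]) chair();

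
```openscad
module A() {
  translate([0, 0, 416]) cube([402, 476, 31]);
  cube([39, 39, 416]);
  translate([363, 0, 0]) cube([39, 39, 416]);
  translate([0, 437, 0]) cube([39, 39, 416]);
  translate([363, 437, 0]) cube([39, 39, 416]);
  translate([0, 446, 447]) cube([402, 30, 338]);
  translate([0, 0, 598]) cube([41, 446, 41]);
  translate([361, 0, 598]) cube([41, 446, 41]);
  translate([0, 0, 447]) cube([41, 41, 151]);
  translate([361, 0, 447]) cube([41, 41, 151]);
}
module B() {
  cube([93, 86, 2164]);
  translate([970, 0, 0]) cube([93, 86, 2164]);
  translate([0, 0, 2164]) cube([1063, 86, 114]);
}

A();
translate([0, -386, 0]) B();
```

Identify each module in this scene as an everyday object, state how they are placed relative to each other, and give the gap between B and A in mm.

A is a chair. B is a door frame. The door frame is on the floor beside the chair on its −y side. The gap between the door frame and the chair is 300 mm.

The door frame's nearest face is 300 mm from the chair's −y face.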